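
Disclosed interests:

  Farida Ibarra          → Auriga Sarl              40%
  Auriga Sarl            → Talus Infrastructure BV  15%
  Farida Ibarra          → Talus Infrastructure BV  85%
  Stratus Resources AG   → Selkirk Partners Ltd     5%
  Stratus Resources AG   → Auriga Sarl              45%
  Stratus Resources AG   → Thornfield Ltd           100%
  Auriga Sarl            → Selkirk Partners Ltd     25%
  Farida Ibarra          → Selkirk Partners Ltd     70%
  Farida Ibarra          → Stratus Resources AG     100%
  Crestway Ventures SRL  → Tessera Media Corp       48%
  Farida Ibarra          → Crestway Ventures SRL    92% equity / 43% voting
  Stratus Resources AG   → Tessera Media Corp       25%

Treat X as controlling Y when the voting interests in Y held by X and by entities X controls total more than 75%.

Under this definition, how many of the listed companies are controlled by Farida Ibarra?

Farida holds 100% of Stratus, so Farida controls Stratus.
Farida and Stratus together hold 40% + 45% = 85% of Auriga, so Farida controls Auriga.
Farida and Auriga together hold 85% + 15% = 100% of Talus, so Farida controls Talus.
Auriga and Farida and Stratus together hold 25% + 70% + 5% = 100% of Selkirk, so Farida controls Selkirk.
Stratus holds 100% of Thornfield, so Farida controls Thornfield.
No other company's threshold is met.
Farida controls 5 companies.

5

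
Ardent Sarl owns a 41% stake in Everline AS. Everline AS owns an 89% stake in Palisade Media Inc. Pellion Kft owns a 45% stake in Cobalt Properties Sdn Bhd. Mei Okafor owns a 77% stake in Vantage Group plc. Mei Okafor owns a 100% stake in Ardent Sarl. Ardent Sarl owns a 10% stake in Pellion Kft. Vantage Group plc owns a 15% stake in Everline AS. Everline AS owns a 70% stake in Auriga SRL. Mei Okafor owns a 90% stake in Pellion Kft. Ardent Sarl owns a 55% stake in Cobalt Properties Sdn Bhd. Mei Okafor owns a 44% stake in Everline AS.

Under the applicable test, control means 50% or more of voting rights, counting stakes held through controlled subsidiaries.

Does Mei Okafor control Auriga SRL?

Yes

Mei holds 77% of Vantage, so Mei controls Vantage.
Mei holds 100% of Ardent, so Mei controls Ardent.
Ardent and Vantage and Mei together hold 41% + 15% + 44% = 100% of Everline, so Mei controls Everline.
Everline holds 70% of Auriga, so Mei controls Auriga.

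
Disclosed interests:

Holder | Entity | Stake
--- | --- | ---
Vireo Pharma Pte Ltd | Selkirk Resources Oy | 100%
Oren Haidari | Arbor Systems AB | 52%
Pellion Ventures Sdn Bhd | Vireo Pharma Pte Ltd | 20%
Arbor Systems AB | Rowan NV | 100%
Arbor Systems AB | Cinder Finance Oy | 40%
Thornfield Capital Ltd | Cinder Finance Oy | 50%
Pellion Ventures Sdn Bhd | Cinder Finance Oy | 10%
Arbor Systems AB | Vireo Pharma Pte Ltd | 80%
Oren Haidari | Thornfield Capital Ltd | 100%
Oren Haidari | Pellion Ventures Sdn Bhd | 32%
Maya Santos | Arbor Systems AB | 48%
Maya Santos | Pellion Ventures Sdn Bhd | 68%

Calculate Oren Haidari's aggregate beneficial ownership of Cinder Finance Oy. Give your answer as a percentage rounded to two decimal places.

74.00%

Oren reaches Cinder along 3 paths.
Via Arbor: 52% × 40% = 20.8%.
Via Pellion: 32% × 10% = 3.2%.
Via Thornfield: 100% × 50% = 50%.
Total: 20.8% + 3.2% + 50% = 74%.
Rounded: 74.00%.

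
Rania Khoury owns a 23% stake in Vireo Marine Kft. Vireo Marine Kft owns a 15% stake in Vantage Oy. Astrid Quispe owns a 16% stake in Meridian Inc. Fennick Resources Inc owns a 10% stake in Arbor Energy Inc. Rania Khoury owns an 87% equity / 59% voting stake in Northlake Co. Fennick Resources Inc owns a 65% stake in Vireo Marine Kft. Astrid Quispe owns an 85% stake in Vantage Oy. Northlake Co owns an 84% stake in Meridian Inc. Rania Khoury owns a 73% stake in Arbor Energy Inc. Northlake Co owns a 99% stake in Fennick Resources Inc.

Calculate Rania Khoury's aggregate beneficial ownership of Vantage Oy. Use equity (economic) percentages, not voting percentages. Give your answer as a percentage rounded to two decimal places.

Rania reaches Vantage along 2 paths.
Via Vireo: 23% × 15% = 3.45%.
Via Northlake → Fennick → Vireo: 87% × 99% × 65% × 15% = 8.397675%.
Total: 3.45% + 8.397675% = 11.847675%.
Rounded: 11.85%.

11.85%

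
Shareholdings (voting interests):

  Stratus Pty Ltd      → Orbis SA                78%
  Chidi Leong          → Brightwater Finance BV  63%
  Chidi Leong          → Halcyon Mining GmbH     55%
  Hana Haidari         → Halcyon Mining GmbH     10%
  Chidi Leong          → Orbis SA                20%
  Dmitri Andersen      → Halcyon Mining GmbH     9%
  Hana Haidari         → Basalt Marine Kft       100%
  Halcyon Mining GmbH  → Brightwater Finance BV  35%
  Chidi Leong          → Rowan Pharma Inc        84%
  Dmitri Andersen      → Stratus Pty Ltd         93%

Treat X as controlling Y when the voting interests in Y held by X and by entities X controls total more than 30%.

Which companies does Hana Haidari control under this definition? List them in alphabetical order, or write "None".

Hana holds 100% of Basalt, so Hana controls Basalt.
No other company's threshold is met.

Basalt Marine Kft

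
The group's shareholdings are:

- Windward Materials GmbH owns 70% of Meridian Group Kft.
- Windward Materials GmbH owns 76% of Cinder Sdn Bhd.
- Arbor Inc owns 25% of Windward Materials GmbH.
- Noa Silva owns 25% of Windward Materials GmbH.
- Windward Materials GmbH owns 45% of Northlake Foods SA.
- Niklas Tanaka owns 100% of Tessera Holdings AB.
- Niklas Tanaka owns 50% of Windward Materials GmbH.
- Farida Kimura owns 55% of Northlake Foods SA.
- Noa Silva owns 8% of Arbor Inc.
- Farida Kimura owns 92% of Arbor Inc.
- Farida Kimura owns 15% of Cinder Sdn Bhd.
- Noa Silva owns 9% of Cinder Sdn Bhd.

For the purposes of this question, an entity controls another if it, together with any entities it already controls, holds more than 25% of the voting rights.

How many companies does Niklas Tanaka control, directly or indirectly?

5

Niklas holds 50% of Windward, so Niklas controls Windward.
Windward holds 70% of Meridian, so Niklas controls Meridian.
Niklas holds 100% of Tessera, so Niklas controls Tessera.
Windward holds 45% of Northlake, so Niklas controls Northlake.
Windward holds 76% of Cinder, so Niklas controls Cinder.
No other company's threshold is met.
Niklas controls 5 companies.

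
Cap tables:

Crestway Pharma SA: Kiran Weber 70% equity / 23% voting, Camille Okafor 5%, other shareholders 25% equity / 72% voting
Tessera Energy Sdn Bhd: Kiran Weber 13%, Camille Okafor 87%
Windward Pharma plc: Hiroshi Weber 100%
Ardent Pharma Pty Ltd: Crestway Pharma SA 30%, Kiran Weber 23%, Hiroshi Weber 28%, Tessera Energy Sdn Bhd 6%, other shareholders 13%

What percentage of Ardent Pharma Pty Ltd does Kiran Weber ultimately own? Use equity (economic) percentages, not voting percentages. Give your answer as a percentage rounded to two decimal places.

44.78%

Kiran reaches Ardent along 3 paths.
Via Crestway: 70% × 30% = 21%.
Direct stake: 23% = 23%.
Via Tessera: 13% × 6% = 0.78%.
Total: 21% + 23% + 0.78% = 44.78%.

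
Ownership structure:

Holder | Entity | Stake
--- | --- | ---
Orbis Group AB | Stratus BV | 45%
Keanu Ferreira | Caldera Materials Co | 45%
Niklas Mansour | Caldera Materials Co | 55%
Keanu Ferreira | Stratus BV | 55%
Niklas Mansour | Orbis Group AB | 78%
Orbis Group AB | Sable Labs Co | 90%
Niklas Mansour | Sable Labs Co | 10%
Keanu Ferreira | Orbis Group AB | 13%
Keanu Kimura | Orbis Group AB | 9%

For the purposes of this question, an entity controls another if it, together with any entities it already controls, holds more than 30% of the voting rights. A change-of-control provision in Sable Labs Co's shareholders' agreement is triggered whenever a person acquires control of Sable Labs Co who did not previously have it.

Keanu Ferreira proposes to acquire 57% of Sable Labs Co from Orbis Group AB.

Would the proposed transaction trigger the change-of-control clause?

Yes

The purchase adds only to Keanu Ferreira's holdings (Orbis's stake shrinks), so Keanu Ferreira is the only person who could newly come to control Sable.
Keanu Ferreira holds 45% of Caldera, so Keanu Ferreira controls Caldera.
Keanu Ferreira holds 55% of Stratus, so Keanu Ferreira controls Stratus.
Neither Keanu Ferreira nor any entity Keanu Ferreira controls holds any voting interest in Sable.
So before the transaction, Keanu Ferreira does not control Sable.
After the purchase, Keanu Ferreira holds 57% of Sable directly, and Orbis's stake falls to 33%.
Keanu Ferreira holds 57% of Sable, so Keanu Ferreira controls Sable.
Keanu Ferreira did not control Sable before and does after, so the clause is triggered.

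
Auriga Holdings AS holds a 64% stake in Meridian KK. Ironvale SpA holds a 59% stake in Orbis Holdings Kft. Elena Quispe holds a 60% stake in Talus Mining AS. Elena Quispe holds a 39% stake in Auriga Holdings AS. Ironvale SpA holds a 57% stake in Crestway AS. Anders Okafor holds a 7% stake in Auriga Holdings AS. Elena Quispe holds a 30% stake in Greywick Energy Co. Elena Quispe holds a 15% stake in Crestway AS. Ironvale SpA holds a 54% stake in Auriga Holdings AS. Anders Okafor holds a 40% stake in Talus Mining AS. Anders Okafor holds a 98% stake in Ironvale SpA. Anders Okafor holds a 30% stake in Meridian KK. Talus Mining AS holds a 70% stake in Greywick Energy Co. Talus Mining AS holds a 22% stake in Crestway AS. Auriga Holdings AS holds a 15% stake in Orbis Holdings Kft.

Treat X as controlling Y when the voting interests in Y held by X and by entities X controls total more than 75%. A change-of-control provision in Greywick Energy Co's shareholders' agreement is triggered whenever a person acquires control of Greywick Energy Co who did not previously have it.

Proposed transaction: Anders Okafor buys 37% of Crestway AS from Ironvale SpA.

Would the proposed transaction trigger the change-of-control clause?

No

The purchase adds only to Anders's holdings (Ironvale's stake shrinks), so Anders is the only person who could newly come to control Greywick.
Anders holds 98% of Ironvale, so Anders controls Ironvale.
Neither Anders nor any entity Anders controls holds any voting interest in Greywick.
So before the transaction, Anders does not control Greywick.
After the purchase, Anders holds 37% of Crestway directly, and Ironvale's stake falls to 20%.
Anders's side now holds 20% + 37% = 57% of Crestway, not > 75%, so Anders still does not control Crestway.
After the transaction, neither Anders nor any entity Anders controls holds a voting interest in Greywick, so Anders still does not control it.
No new person acquires control, so the clause is not triggered.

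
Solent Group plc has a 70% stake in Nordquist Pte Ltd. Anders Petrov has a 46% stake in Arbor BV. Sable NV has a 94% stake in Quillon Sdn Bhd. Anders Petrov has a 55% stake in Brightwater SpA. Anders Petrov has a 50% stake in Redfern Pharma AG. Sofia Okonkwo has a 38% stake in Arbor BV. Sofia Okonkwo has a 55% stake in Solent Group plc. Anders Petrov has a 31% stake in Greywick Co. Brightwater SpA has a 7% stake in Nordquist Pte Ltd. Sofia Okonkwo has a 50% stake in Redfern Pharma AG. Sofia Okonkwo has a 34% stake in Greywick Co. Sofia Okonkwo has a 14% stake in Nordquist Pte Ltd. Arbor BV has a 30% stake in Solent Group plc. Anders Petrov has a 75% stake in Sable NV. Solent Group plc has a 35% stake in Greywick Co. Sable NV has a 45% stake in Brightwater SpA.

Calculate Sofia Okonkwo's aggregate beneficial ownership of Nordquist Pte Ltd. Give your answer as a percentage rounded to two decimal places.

60.48%

Sofia reaches Nordquist along 3 paths.
Via Arbor → Solent: 38% × 30% × 70% = 7.98%.
Via Solent: 55% × 70% = 38.5%.
Direct stake: 14% = 14%.
Total: 7.98% + 38.5% + 14% = 60.48%.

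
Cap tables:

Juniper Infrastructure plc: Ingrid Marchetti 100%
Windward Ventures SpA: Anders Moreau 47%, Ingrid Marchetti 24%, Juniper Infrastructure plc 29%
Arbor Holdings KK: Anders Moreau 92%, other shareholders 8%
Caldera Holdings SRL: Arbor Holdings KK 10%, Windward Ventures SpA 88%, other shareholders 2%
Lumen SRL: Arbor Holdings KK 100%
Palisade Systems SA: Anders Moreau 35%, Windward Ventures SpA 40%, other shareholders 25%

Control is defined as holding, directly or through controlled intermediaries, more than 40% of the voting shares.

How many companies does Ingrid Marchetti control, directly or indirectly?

3

Ingrid holds 100% of Juniper, so Ingrid controls Juniper.
Ingrid and Juniper together hold 24% + 29% = 53% of Windward, so Ingrid controls Windward.
Windward holds 88% of Caldera, so Ingrid controls Caldera.
No other company's threshold is met.
Ingrid controls 3 companies.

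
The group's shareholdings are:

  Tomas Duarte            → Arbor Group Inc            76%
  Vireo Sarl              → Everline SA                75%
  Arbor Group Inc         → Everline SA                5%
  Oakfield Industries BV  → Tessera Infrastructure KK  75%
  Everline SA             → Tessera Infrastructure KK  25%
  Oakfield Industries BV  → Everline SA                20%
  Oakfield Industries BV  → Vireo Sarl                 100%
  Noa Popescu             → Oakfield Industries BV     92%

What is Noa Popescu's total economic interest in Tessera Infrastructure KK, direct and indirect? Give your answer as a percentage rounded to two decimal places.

90.85%

Noa reaches Tessera along 3 paths.
Via Oakfield → Vireo → Everline: 92% × 100% × 75% × 25% = 17.25%.
Via Oakfield → Everline: 92% × 20% × 25% = 4.6%.
Via Oakfield: 92% × 75% = 69%.
Total: 17.25% + 4.6% + 69% = 90.85%.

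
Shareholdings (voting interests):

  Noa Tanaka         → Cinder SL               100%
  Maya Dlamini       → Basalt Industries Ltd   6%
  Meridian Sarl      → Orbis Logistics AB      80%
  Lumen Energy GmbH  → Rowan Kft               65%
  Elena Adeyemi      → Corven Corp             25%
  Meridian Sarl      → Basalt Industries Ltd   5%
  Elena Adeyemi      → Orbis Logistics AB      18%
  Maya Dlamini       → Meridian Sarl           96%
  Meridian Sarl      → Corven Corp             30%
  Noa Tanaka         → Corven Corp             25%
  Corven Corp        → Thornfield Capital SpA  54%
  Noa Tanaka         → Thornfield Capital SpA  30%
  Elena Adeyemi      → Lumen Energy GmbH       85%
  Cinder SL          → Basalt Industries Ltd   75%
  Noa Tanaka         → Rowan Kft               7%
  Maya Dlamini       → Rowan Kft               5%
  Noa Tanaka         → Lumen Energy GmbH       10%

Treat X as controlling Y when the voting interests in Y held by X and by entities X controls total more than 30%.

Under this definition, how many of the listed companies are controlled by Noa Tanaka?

Noa holds 100% of Cinder, so Noa controls Cinder.
Cinder holds 75% of Basalt, so Noa controls Basalt.
No other company's threshold is met.
Noa controls 2 companies.

2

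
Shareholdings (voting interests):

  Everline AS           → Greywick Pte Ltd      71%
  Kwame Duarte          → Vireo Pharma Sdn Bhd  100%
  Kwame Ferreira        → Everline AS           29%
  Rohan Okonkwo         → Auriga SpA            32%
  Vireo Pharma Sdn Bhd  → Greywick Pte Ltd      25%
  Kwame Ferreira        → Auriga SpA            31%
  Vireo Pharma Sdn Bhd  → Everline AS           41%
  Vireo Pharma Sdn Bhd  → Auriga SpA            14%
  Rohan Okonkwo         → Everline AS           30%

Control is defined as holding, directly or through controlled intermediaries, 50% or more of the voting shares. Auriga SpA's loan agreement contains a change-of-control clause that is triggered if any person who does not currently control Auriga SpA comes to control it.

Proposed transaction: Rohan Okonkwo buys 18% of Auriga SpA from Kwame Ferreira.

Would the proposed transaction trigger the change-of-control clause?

Yes

The purchase adds only to Rohan's holdings (Kwame Ferreira's stake shrinks), so Rohan is the only person who could newly come to control Auriga.
Rohan's largest direct stake is 32% in Auriga, which does not meet the threshold, so Rohan controls no company.
In Auriga, Rohan's side holds only 32%, not ≥ 50%.
So before the transaction, Rohan does not control Auriga.
After the purchase, Rohan's direct stake in Auriga rises to 32% + 18% = 50%, and Kwame Ferreira's stake falls to 13%.
Rohan holds 50% of Auriga, so Rohan controls Auriga.
Rohan did not control Auriga before and does after, so the clause is triggered.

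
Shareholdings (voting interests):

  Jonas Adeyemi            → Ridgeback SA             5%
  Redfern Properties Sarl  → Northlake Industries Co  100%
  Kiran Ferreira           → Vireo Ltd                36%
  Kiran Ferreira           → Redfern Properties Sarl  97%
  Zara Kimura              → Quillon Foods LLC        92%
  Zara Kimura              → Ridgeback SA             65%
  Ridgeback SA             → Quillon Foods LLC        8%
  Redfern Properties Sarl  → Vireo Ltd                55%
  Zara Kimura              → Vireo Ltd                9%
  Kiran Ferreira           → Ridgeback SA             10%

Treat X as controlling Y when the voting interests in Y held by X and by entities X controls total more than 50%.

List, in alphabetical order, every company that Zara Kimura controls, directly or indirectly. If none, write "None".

Zara holds 65% of Ridgeback, so Zara controls Ridgeback.
Ridgeback and Zara together hold 8% + 92% = 100% of Quillon, so Zara controls Quillon.
No other company's threshold is met.

Quillon Foods LLC, Ridgeback SA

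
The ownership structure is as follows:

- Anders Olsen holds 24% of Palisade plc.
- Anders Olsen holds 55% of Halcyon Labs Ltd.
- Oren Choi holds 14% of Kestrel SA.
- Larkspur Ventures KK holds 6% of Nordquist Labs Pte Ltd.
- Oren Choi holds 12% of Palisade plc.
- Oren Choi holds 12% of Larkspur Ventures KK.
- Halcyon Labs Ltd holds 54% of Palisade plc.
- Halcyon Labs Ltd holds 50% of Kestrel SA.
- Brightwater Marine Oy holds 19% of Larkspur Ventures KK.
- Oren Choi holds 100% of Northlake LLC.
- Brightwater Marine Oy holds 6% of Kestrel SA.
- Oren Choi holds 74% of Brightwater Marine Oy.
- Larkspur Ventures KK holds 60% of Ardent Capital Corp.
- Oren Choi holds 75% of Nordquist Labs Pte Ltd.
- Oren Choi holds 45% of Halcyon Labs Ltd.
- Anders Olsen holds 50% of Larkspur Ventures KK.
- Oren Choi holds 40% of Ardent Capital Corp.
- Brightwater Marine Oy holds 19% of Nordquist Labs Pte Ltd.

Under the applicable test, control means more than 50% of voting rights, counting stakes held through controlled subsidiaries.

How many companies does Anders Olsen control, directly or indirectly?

Anders holds 55% of Halcyon, so Anders controls Halcyon.
Anders and Halcyon together hold 24% + 54% = 78% of Palisade, so Anders controls Palisade.
No other company's threshold is met.
Anders controls 2 companies.

2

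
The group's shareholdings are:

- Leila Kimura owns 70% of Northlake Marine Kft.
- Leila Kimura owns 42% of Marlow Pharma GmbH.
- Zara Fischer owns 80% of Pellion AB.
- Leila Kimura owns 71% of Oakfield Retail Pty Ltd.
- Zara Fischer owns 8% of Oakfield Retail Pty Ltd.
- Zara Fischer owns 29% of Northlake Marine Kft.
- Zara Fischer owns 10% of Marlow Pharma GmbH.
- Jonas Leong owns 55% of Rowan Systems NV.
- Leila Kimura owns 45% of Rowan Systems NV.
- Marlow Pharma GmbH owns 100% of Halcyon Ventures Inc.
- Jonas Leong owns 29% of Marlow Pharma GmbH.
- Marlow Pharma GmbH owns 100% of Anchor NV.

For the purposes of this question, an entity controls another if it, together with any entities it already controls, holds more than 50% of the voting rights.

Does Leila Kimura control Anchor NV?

No

Leila holds 71% of Oakfield, so Leila controls Oakfield.
Leila holds 70% of Northlake, so Leila controls Northlake.
Neither Leila nor any entity Leila controls holds any voting interest in Anchor.
So Leila does not control Anchor.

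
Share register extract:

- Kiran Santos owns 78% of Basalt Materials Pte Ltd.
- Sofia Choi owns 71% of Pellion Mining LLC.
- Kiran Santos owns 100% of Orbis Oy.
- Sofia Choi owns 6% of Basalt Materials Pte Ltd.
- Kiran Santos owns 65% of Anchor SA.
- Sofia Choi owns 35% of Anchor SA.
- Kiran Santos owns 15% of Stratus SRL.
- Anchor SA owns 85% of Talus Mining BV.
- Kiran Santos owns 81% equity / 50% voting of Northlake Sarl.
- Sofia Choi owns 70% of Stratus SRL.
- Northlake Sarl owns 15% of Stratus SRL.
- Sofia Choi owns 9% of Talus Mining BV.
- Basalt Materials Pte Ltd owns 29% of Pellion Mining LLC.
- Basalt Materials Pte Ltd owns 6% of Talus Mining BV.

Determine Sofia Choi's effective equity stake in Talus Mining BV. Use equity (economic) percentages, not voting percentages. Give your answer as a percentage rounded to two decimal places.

Sofia reaches Talus along 3 paths.
Via Anchor: 35% × 85% = 29.75%.
Direct stake: 9% = 9%.
Via Basalt: 6% × 6% = 0.36%.
Total: 29.75% + 9% + 0.36% = 39.11%.

39.11%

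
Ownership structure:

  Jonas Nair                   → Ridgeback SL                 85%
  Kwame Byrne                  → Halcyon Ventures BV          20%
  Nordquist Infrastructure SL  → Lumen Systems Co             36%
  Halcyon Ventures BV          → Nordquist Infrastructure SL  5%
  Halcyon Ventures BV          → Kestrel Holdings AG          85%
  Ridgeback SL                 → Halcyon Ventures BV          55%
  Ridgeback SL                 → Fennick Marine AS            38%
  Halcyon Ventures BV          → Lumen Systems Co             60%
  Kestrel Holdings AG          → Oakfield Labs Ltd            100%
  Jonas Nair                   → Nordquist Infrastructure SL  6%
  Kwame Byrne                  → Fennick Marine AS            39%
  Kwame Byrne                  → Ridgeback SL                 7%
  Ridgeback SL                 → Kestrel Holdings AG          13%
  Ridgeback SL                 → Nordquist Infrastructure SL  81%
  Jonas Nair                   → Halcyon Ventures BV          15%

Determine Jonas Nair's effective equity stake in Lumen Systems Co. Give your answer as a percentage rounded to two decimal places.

65.11%

Jonas reaches Lumen along 6 paths.
Via Halcyon: 15% × 60% = 9%.
Via Ridgeback → Halcyon: 85% × 55% × 60% = 28.05%.
Via Ridgeback → Nordquist: 85% × 81% × 36% = 24.786%.
Via Halcyon → Nordquist: 15% × 5% × 36% = 0.27%.
Via Ridgeback → Halcyon → Nordquist: 85% × 55% × 5% × 36% = 0.8415%.
Via Nordquist: 6% × 36% = 2.16%.
Total: 9% + 28.05% + 24.786% + 0.27% + 0.8415% + 2.16% = 65.1075%.
Rounded: 65.11%.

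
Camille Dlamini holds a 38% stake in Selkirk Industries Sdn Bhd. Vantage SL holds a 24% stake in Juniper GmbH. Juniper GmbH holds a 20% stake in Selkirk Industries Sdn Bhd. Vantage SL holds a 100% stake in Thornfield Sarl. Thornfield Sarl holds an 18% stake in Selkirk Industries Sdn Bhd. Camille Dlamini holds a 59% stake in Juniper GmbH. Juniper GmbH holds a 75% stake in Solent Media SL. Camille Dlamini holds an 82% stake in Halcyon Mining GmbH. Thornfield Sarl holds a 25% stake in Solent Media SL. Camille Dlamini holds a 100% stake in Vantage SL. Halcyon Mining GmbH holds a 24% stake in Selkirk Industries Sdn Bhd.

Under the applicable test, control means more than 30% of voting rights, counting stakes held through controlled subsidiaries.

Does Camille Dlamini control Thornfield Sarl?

Yes

Camille holds 100% of Vantage, so Camille controls Vantage.
Vantage holds 100% of Thornfield, so Camille controls Thornfield.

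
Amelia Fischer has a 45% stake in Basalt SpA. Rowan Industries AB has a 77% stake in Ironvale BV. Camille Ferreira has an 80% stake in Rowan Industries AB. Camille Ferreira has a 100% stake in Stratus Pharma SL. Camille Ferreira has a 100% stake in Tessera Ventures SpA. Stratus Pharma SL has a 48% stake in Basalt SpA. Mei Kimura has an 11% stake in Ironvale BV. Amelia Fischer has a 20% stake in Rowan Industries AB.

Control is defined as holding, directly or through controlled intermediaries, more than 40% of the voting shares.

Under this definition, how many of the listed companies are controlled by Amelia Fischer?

1

Amelia holds 45% of Basalt, so Amelia controls Basalt.
No other company's threshold is met.
Amelia controls 1 company.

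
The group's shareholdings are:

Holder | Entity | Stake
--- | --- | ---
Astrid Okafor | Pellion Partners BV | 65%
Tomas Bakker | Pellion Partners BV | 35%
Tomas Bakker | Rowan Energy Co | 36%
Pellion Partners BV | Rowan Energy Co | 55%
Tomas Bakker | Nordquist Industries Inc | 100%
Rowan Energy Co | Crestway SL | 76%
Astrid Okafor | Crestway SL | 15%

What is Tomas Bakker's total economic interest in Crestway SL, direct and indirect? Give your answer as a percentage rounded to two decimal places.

Tomas reaches Crestway along 2 paths.
Via Pellion → Rowan: 35% × 55% × 76% = 14.63%.
Via Rowan: 36% × 76% = 27.36%.
Total: 14.63% + 27.36% = 41.99%.

41.99%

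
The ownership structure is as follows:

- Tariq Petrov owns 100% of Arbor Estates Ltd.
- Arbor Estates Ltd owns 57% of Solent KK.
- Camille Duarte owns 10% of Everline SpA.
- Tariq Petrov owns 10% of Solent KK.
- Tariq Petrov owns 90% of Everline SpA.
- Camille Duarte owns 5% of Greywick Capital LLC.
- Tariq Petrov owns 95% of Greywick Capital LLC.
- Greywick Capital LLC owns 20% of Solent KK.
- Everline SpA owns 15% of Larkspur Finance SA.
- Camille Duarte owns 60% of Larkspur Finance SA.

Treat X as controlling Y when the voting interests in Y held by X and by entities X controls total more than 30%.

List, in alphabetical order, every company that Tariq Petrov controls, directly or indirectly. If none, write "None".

Arbor Estates Ltd, Everline SpA, Greywick Capital LLC, Solent KK

Tariq holds 90% of Everline, so Tariq controls Everline.
Tariq holds 95% of Greywick, so Tariq controls Greywick.
Tariq holds 100% of Arbor, so Tariq controls Arbor.
Arbor and Greywick and Tariq together hold 57% + 20% + 10% = 87% of Solent, so Tariq controls Solent.
No other company's threshold is met.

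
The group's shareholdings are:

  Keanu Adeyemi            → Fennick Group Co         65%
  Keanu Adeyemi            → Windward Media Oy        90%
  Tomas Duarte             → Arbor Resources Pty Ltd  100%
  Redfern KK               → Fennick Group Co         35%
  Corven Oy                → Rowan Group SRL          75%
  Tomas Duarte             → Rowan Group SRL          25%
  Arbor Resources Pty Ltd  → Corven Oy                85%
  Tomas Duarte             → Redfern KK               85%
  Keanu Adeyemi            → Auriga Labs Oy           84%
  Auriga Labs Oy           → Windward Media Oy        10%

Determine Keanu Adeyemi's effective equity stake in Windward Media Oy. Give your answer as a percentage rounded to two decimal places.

98.40%

Keanu reaches Windward along 2 paths.
Via Auriga: 84% × 10% = 8.4%.
Direct stake: 90% = 90%.
Total: 8.4% + 90% = 98.4%.
Rounded: 98.40%.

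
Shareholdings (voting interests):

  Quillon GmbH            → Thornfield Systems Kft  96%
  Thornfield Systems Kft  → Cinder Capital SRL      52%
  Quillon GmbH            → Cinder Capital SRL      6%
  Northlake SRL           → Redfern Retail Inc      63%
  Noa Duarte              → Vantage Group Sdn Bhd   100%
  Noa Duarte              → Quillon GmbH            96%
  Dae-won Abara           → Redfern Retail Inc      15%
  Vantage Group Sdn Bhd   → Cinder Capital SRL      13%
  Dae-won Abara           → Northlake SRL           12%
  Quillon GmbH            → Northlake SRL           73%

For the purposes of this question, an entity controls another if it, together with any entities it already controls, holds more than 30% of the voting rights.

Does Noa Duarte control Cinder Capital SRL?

Yes

Noa holds 100% of Vantage, so Noa controls Vantage.
Noa holds 96% of Quillon, so Noa controls Quillon.
Quillon holds 96% of Thornfield, so Noa controls Thornfield.
Thornfield and Quillon and Vantage together hold 52% + 6% + 13% = 71% of Cinder, so Noa controls Cinder.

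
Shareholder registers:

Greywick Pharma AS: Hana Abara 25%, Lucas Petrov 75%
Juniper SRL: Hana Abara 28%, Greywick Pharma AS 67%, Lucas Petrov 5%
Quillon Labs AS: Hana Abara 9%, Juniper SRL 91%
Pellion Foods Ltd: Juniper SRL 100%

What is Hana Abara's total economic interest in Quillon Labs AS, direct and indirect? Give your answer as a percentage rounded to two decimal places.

49.72%

Hana reaches Quillon along 3 paths.
Direct stake: 9% = 9%.
Via Juniper: 28% × 91% = 25.48%.
Via Greywick → Juniper: 25% × 67% × 91% = 15.2425%.
Total: 9% + 25.48% + 15.2425% = 49.7225%.
Rounded: 49.72%.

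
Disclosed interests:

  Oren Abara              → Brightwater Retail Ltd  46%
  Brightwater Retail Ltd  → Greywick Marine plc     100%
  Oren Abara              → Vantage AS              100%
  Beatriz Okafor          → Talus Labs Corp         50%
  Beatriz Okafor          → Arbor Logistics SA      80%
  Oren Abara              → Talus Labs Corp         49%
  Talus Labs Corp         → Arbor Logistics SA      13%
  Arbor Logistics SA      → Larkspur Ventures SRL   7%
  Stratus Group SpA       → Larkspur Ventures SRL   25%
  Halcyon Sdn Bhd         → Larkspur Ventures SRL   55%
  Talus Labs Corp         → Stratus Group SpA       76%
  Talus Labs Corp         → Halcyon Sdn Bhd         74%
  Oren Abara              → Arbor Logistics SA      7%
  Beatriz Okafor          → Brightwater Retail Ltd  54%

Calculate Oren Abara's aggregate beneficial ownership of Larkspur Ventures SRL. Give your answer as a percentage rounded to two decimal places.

30.19%

Oren reaches Larkspur along 4 paths.
Via Talus → Stratus: 49% × 76% × 25% = 9.31%.
Via Talus → Halcyon: 49% × 74% × 55% = 19.943%.
Via Arbor: 7% × 7% = 0.49%.
Via Talus → Arbor: 49% × 13% × 7% = 0.4459%.
Total: 9.31% + 19.943% + 0.49% + 0.4459% = 30.1889%.
Rounded: 30.19%.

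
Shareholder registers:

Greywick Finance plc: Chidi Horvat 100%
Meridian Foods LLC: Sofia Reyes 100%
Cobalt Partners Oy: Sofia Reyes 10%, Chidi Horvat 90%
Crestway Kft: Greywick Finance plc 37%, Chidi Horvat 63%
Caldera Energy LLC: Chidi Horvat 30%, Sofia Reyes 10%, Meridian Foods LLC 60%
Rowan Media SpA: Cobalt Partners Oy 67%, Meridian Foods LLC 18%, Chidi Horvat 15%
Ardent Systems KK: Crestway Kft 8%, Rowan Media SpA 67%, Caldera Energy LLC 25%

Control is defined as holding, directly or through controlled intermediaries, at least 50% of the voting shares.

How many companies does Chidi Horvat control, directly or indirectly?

5

Chidi holds 100% of Greywick, so Chidi controls Greywick.
Chidi holds 90% of Cobalt, so Chidi controls Cobalt.
Greywick and Chidi together hold 37% + 63% = 100% of Crestway, so Chidi controls Crestway.
Cobalt and Chidi together hold 67% + 15% = 82% of Rowan, so Chidi controls Rowan.
Crestway and Rowan together hold 8% + 67% = 75% of Ardent, so Chidi controls Ardent.
No other company's threshold is met.
Chidi controls 5 companies.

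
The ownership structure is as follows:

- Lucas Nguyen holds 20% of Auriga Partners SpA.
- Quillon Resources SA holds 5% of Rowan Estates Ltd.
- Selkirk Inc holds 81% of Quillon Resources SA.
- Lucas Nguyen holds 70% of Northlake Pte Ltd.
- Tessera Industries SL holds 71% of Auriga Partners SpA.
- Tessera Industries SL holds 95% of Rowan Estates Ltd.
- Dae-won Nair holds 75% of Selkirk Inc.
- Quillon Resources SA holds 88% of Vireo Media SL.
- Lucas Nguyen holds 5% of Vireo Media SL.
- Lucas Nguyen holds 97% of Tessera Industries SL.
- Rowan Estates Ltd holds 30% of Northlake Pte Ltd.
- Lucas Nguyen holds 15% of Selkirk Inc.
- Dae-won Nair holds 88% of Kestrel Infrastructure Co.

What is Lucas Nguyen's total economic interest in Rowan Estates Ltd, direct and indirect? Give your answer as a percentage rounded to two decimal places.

92.76%

Lucas reaches Rowan along 2 paths.
Via Selkirk → Quillon: 15% × 81% × 5% = 0.6075%.
Via Tessera: 97% × 95% = 92.15%.
Total: 0.6075% + 92.15% = 92.7575%.
Rounded: 92.76%.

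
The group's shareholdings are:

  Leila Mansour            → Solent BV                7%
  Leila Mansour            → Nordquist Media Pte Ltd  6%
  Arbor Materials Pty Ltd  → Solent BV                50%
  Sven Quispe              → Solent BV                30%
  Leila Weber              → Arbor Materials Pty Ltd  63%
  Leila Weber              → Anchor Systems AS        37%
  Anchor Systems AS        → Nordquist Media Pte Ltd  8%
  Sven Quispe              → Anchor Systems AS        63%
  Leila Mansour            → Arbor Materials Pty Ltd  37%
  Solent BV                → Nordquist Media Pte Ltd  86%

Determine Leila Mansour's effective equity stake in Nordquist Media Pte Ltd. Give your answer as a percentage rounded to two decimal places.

Leila Mansour reaches Nordquist along 3 paths.
Direct stake: 6% = 6%.
Via Solent: 7% × 86% = 6.02%.
Via Arbor → Solent: 37% × 50% × 86% = 15.91%.
Total: 6% + 6.02% + 15.91% = 27.93%.

27.93%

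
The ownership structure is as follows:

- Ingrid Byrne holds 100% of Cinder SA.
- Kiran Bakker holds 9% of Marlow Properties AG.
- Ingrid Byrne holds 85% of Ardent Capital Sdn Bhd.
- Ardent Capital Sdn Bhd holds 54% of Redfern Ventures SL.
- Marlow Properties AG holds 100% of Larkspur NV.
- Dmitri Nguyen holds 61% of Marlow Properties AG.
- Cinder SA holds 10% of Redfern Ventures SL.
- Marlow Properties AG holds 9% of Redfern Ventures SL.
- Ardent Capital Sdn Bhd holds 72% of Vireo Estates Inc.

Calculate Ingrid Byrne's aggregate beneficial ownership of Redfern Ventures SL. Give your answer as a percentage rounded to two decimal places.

55.90%

Ingrid reaches Redfern along 2 paths.
Via Ardent: 85% × 54% = 45.9%.
Via Cinder: 100% × 10% = 10%.
Total: 45.9% + 10% = 55.9%.
Rounded: 55.90%.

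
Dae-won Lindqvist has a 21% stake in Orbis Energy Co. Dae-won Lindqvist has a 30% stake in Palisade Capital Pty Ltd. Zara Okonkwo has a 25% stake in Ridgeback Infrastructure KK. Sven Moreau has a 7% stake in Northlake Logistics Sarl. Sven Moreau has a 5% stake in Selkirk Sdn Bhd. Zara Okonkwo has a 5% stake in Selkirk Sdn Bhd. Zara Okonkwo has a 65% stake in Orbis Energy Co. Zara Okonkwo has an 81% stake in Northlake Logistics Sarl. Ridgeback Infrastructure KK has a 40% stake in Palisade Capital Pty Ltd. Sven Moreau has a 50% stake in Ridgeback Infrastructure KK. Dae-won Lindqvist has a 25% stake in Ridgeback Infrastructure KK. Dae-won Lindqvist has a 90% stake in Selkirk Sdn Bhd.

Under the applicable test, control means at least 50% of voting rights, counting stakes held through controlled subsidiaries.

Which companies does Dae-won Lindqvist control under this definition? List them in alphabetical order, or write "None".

Selkirk Sdn Bhd

Dae-won holds 90% of Selkirk, so Dae-won controls Selkirk.
No other company's threshold is met.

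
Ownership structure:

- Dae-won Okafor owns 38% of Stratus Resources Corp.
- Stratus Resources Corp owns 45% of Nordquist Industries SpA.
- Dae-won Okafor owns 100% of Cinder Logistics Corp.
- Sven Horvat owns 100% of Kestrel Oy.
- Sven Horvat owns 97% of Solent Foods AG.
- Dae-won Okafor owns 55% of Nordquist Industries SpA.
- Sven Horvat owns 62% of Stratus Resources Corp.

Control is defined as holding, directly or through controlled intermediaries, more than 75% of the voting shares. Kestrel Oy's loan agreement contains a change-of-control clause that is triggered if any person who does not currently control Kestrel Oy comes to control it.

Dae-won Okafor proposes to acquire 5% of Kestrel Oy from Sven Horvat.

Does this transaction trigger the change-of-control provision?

The purchase adds only to Dae-won's holdings (Sven's stake shrinks), so Dae-won is the only person who could newly come to control Kestrel.
Dae-won holds 100% of Cinder, so Dae-won controls Cinder.
Neither Dae-won nor any entity Dae-won controls holds any voting interest in Kestrel.
So before the transaction, Dae-won does not control Kestrel.
After the purchase, Dae-won holds 5% of Kestrel directly, and Sven's stake falls to 95%.
After the transaction, Dae-won's side holds 5% of Kestrel, not > 75%, so Dae-won still does not control Kestrel.
No new person acquires control, so the clause is not triggered.

No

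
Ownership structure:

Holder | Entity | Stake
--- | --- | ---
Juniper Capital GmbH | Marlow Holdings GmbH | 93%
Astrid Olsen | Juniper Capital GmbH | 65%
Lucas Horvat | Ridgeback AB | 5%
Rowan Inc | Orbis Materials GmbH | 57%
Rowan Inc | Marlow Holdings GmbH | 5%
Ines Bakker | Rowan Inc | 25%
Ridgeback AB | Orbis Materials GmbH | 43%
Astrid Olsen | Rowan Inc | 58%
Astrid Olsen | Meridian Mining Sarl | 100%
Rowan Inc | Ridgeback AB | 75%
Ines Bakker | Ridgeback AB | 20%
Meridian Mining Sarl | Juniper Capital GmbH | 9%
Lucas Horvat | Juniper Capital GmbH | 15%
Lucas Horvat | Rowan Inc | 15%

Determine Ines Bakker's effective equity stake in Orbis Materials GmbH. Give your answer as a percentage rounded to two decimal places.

Ines reaches Orbis along 3 paths.
Via Rowan: 25% × 57% = 14.25%.
Via Rowan → Ridgeback: 25% × 75% × 43% = 8.0625%.
Via Ridgeback: 20% × 43% = 8.6%.
Total: 14.25% + 8.0625% + 8.6% = 30.9125%.
Rounded: 30.91%.

30.91%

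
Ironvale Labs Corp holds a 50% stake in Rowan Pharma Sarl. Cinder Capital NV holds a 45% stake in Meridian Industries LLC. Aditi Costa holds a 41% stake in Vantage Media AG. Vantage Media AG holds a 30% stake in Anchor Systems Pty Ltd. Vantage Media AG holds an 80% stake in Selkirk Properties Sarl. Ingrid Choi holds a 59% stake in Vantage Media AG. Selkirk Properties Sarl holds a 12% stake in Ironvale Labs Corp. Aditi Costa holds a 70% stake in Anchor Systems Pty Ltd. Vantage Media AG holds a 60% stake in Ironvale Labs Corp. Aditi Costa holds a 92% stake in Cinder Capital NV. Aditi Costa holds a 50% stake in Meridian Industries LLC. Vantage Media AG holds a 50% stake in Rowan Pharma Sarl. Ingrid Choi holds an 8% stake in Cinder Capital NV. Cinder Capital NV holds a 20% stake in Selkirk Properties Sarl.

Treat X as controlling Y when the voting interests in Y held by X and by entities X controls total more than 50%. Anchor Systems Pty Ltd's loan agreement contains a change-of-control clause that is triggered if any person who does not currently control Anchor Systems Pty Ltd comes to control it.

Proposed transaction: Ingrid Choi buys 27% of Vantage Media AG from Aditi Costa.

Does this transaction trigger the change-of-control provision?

The purchase adds only to Ingrid's holdings (Aditi's stake shrinks), so Ingrid is the only person who could newly come to control Anchor.
Ingrid holds 59% of Vantage, so Ingrid controls Vantage.
Vantage holds 80% of Selkirk, so Ingrid controls Selkirk.
Selkirk and Vantage together hold 12% + 60% = 72% of Ironvale, so Ingrid controls Ironvale.
Ironvale and Vantage together hold 50% + 50% = 100% of Rowan, so Ingrid controls Rowan.
In Anchor, Ingrid's side holds only 30%, not > 50%.
So before the transaction, Ingrid does not control Anchor.
After the purchase, Ingrid's direct stake in Vantage rises to 59% + 27% = 86%, and Aditi's stake falls to 14%.
Ingrid holds 86% of Vantage, so Ingrid controls Vantage.
After the transaction, Ingrid's side holds 30% of Anchor, not > 50%, so Ingrid still does not control Anchor.
No new person acquires control, so the clause is not triggered.

No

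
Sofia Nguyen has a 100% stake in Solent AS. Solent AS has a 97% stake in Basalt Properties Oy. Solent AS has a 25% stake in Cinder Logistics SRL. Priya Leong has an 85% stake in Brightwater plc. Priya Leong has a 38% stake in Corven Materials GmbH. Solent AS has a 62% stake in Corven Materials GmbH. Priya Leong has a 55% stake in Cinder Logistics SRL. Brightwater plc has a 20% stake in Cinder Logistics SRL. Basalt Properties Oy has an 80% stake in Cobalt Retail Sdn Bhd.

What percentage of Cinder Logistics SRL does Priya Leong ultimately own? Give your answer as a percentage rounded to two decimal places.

Priya reaches Cinder along 2 paths.
Direct stake: 55% = 55%.
Via Brightwater: 85% × 20% = 17%.
Total: 55% + 17% = 72%.
Rounded: 72.00%.

72.00%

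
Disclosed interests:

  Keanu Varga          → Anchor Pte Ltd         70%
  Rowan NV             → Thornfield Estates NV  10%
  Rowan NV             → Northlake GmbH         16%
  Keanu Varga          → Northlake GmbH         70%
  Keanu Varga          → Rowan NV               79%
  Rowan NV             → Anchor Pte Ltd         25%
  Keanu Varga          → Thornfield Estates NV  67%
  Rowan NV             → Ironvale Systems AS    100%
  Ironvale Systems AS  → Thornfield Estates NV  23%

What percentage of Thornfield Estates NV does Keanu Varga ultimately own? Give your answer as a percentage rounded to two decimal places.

93.07%

Keanu reaches Thornfield along 3 paths.
Direct stake: 67% = 67%.
Via Rowan → Ironvale: 79% × 100% × 23% = 18.17%.
Via Rowan: 79% × 10% = 7.9%.
Total: 67% + 18.17% + 7.9% = 93.07%.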